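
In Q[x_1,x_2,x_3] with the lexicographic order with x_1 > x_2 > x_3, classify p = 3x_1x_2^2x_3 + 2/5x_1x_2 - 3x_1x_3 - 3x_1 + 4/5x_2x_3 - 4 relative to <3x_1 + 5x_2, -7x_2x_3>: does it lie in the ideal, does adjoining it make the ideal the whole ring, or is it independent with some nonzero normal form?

3x_1x_2^2x_3 + 2/5x_1x_2 - 3x_1x_3 - 3x_1 + 4/5x_2x_3 - 4 is independent of I; its normal form modulo I is -2/3x_2^2 + 5x_2 - 4.

First compute the reduced Gröbner basis of I by Buchberger's algorithm.
f_1 = 3x_1 + 5x_2, LT = x_1.
f_2 = -7x_2x_3, LT = x_2x_3.

S(f_1,f_2): leading monomials are coprime, so the S-polynomial reduces to 0 (Buchberger's first criterion).
Every S-polynomial of the final basis reduces to 0, so we have a Gröbner basis.
Inter-reduce: drop elements whose leading term is divisible by another's, tail-reduce, and make monic.
Reduced Gröbner basis: {x_1 + 5/3x_2, x_2x_3}.
Label its elements g_1 = x_1 + 5/3x_2, g_2 = x_2x_3.

Reduce p = 3x_1x_2^2x_3 + 2/5x_1x_2 - 3x_1x_3 - 3x_1 + 4/5x_2x_3 - 4 modulo G:
  leading term x_1x_2^2x_3: subtract (3x_2^2x_3)·g_1 from 3x_1x_2^2x_3 + 2/5x_1x_2 - 3x_1x_3 - 3x_1 + 4/5x_2x_3 - 4 → 2/5x_1x_2 - 3x_1x_3 - 3x_1 - 5x_2^3x_3 + 4/5x_2x_3 - 4
  leading term x_1x_2: subtract (2/5x_2)·g_1 from 2/5x_1x_2 - 3x_1x_3 - 3x_1 - 5x_2^3x_3 + 4/5x_2x_3 - 4 → -3x_1x_3 - 3x_1 - 5x_2^3x_3 - 2/3x_2^2 + 4/5x_2x_3 - 4
  leading term x_1x_3: subtract (-3x_3)·g_1 from -3x_1x_3 - 3x_1 - 5x_2^3x_3 - 2/3x_2^2 + 4/5x_2x_3 - 4 → -3x_1 - 5x_2^3x_3 - 2/3x_2^2 + 29/5x_2x_3 - 4
  leading term x_1: subtract (-3)·g_1 from -3x_1 - 5x_2^3x_3 - 2/3x_2^2 + 29/5x_2x_3 - 4 → -5x_2^3x_3 - 2/3x_2^2 + 29/5x_2x_3 + 5x_2 - 4
  leading term x_2^3x_3: subtract (-5x_2^2)·g_2 from -5x_2^3x_3 - 2/3x_2^2 + 29/5x_2x_3 + 5x_2 - 4 → -2/3x_2^2 + 29/5x_2x_3 + 5x_2 - 4
  leading term x_2^2: no divisor's leading term divides it; move -2/3x_2^2 to the remainder.
  leading term x_2x_3: subtract (29/5)·g_2 from 29/5x_2x_3 + 5x_2 - 4 → 5x_2 - 4
  leading term x_2: no divisor's leading term divides it; move 5x_2 to the remainder.
  leading term 1: no divisor's leading term divides it; move -4 to the remainder.
  normal form = -2/3x_2^2 + 5x_2 - 4.
The normal form is nonzero, so p ∉ I. Since p minus its normal form lies in I, I + (p) = I + (r) where r = -2/3x_2^2 + 5x_2 - 4; decide whether this ideal is the whole ring.
Run Buchberger on G together with r (pairs among the g_i already reduce to 0 since G is a Gröbner basis):
g_1 = x_1 + 5/3x_2, LT = x_1.
g_2 = x_2x_3, LT = x_2x_3.
r = -2/3x_2^2 + 5x_2 - 4, LT = x_2^2.

S(g_1,g_2): leading monomials are coprime, so the S-polynomial reduces to 0 (Buchberger's first criterion).
S(g_1,r): leading monomials are coprime, so the S-polynomial reduces to 0 (Buchberger's first criterion).
S(g_2,r): lcm = x_2^2x_3. S = 15/2x_2x_3 - 6x_3.
  leading term x_2x_3: subtract (15/2)·g_2 from 15/2x_2x_3 - 6x_3 → -6x_3
  leading term x_3: no divisor's leading term divides it; move -6x_3 to the remainder.
  remainder -6x_3 ≠ 0; add m_4 = -6x_3 to the basis.

S(g_1,m_4): leading monomials are coprime, so the S-polynomial reduces to 0 (Buchberger's first criterion).
S(g_2,m_4): lcm = x_2x_3. S = 0.
  remainder 0.

S(r,m_4): leading monomials are coprime, so the S-polynomial reduces to 0 (Buchberger's first criterion).
Every S-polynomial of the final basis reduces to 0, so we have a Gröbner basis.
Inter-reduce: drop elements whose leading term is divisible by another's, tail-reduce, and make monic.
Reduced Gröbner basis: {x_1 + 5/3x_2, x_2^2 - 15/2x_2 + 6, x_3}.
The reduced Gröbner basis of I + (p) is {x_1 + 5/3x_2, x_2^2 - 15/2x_2 + 6, x_3} ≠ {1}, a proper ideal, so the enlarged system stays consistent: p is independent of I, with normal form -2/3x_2^2 + 5x_2 - 4.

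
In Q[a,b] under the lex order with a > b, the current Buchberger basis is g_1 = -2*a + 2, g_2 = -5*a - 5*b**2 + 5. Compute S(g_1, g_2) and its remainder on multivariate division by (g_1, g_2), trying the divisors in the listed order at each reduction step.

S(g_1, g_2) = -b**2; remainder on division = -b**2.

lcm(LM(g_1), LM(g_2)) = a.
S = (lcm/LT(g_1))·g_1 − (lcm/LT(g_2))·g_2 = -b**2.
Reduce S modulo (g_1, g_2) in that order:
  leading term b**2: no divisor's leading term divides it; move -b**2 to the remainder.
The remainder -b**2 is nonzero, so it would be added as the next basis element.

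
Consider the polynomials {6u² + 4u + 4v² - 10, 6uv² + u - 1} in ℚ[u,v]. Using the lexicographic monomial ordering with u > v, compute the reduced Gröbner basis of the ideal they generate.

G = {u + 4v⁴ - 28/3v² - 1, v⁶ - 13/6v⁴ - 23/36v²}

The reduced Gröbner basis is the canonical form of the ideal for this ordering.

f_1 = 6u² + 4u + 4v² - 10, LT = u².
f_2 = 6uv² + u - 1, LT = uv².

S(f_1,f_2): lcm = u²v². S = -⅙u² + ⅔uv² + ⅙u + ⅔v⁴ - 5/3v².
  leading term u²: subtract (-1/36)·f_1 from -⅙u² + ⅔uv² + ⅙u + ⅔v⁴ - 5/3v² → ⅔uv² + 5/18u + ⅔v⁴ - 14/9v² - 5/18
  leading term uv²: subtract (1/9)·f_2 from ⅔uv² + 5/18u + ⅔v⁴ - 14/9v² - 5/18 → ⅙u + ⅔v⁴ - 14/9v² - ⅙
  leading term u: no divisor's leading term divides it; move ⅙u to the remainder.
  leading term v⁴: no divisor's leading term divides it; move ⅔v⁴ to the remainder.
  leading term v²: no divisor's leading term divides it; move -14/9v² to the remainder.
  leading term 1: no divisor's leading term divides it; move -⅙ to the remainder.
  remainder ⅙u + ⅔v⁴ - 14/9v² - ⅙ ≠ 0; add g_3 = ⅙u + ⅔v⁴ - 14/9v² - ⅙ to the basis.

S(f_2,g_3): lcm = uv². S = ⅙u - 4v⁶ + 28/3v⁴ + v² - ⅙.
  leading term u: subtract (1)·g_3 from ⅙u - 4v⁶ + 28/3v⁴ + v² - ⅙ → -4v⁶ + 26/3v⁴ + 23/9v²
  leading term v⁶: no divisor's leading term divides it; move -4v⁶ to the remainder.
  leading term v⁴: no divisor's leading term divides it; move 26/3v⁴ to the remainder.
  leading term v²: no divisor's leading term divides it; move 23/9v² to the remainder.
  remainder -4v⁶ + 26/3v⁴ + 23/9v² ≠ 0; add g_4 = -4v⁶ + 26/3v⁴ + 23/9v² to the basis.

The other S-polynomials (S(f_1,g_3), S(f_1,g_4), S(f_2,g_4), S(g_3,g_4)) all reduce to 0 modulo the current basis, so we have a Gröbner basis.
Inter-reduce: drop elements whose leading term is divisible by another's, tail-reduce, and make monic.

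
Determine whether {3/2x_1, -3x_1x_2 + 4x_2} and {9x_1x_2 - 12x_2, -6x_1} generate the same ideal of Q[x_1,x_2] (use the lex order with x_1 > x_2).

For a fixed monomial order, each ideal has a unique reduced Gröbner basis; comparing bases decides equality.
Buchberger on the first generating set:
f_1 = 3/2x_1, LT = x_1.
f_2 = -3x_1x_2 + 4x_2, LT = x_1x_2.

S(f_1,f_2): lcm = x_1x_2. S = 4/3x_2.
  leading term x_2: no divisor's leading term divides it; move 4/3x_2 to the remainder.
  remainder 4/3x_2 ≠ 0; add g_3 = 4/3x_2 to the basis.

S(f_1,g_3): leading monomials are coprime, so the S-polynomial reduces to 0 (Buchberger's first criterion).
S(f_2,g_3): lcm = x_1x_2. S = -4/3x_2.
  leading term x_2: subtract (-1)·g_3 from -4/3x_2 → 0
  remainder 0.

Every S-polynomial of the final basis reduces to 0, so we have a Gröbner basis.
Inter-reduce: drop elements whose leading term is divisible by another's, tail-reduce, and make monic.
Reduced Gröbner basis: {x_1, x_2}.

Buchberger on the second generating set:
h_1 = 9x_1x_2 - 12x_2, LT = x_1x_2.
h_2 = -6x_1, LT = x_1.

S(h_1,h_2): lcm = x_1x_2. S = -4/3x_2.
  leading term x_2: no divisor's leading term divides it; move -4/3x_2 to the remainder.
  remainder -4/3x_2 ≠ 0; add k_3 = -4/3x_2 to the basis.

S(h_1,k_3): lcm = x_1x_2. S = -4/3x_2.
  leading term x_2: subtract (1)·k_3 from -4/3x_2 → 0
  remainder 0.

S(h_2,k_3): leading monomials are coprime, so the S-polynomial reduces to 0 (Buchberger's first criterion).
Every S-polynomial of the final basis reduces to 0, so we have a Gröbner basis.
Inter-reduce: drop elements whose leading term is divisible by another's, tail-reduce, and make monic.
Reduced Gröbner basis: {x_1, x_2}.

The two bases agree; hence the ideals are identical.

Yes, the ideals are equal.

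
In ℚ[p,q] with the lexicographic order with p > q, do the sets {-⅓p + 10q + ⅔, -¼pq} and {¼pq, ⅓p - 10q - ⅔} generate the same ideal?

Equality of ideals is decidable: compute both reduced Gröbner bases (unique for the ordering) and check whether they agree.
Buchberger on the first generating set:
f_1 = -⅓p + 10q + ⅔, LT = p.
f_2 = -¼pq, LT = pq.

S(f_1,f_2): lcm = pq. S = -30q² - 2q.
  leading term q²: no divisor's leading term divides it; move -30q² to the remainder.
  leading term q: no divisor's leading term divides it; move -2q to the remainder.
  remainder -30q² - 2q ≠ 0; add g_3 = -30q² - 2q to the basis.

S(f_1,g_3): leading monomials are coprime, so the S-polynomial reduces to 0 (Buchberger's first criterion).
S(f_2,g_3): lcm = pq². S = -1/15pq.
  leading term pq: subtract (⅕q)·f_1 from -1/15pq → -2q² - 2/15q
  leading term q²: subtract (1/15)·g_3 from -2q² - 2/15q → 0
  remainder 0.

Every S-polynomial of the final basis reduces to 0, so we have a Gröbner basis.
Inter-reduce: drop elements whose leading term is divisible by another's, tail-reduce, and make monic.
Reduced Gröbner basis: {p - 30q - 2, q² + 1/15q}.

Buchberger on the second generating set:
h_1 = ¼pq, LT = pq.
h_2 = ⅓p - 10q - ⅔, LT = p.

S(h_1,h_2): lcm = pq. S = 30q² + 2q.
  leading term q²: no divisor's leading term divides it; move 30q² to the remainder.
  leading term q: no divisor's leading term divides it; move 2q to the remainder.
  remainder 30q² + 2q ≠ 0; add k_3 = 30q² + 2q to the basis.

S(h_1,k_3): lcm = pq². S = -1/15pq.
  leading term pq: subtract (-4/15)·h_1 from -1/15pq → 0
  remainder 0.

S(h_2,k_3): leading monomials are coprime, so the S-polynomial reduces to 0 (Buchberger's first criterion).
Every S-polynomial of the final basis reduces to 0, so we have a Gröbner basis.
Inter-reduce: drop elements whose leading term is divisible by another's, tail-reduce, and make monic.
Reduced Gröbner basis: {p - 30q - 2, q² + 1/15q}.

Same reduced basis, so the two generating sets span the same ideal.

Yes, the ideals are equal.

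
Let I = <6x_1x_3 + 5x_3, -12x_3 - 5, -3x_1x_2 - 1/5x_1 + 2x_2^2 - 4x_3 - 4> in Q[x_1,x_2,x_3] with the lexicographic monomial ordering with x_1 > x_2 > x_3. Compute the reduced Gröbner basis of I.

G = {x_1 + 5/6, x_2^2 + 5/4x_2 - 13/12, x_3 + 5/12}

f_1 = 6x_1x_3 + 5x_3, LT = x_1x_3.
f_2 = -12x_3 - 5, LT = x_3.
f_3 = -3x_1x_2 - 1/5x_1 + 2x_2^2 - 4x_3 - 4, LT = x_1x_2.

S(f_1,f_2): lcm = x_1x_3. S = -5/12x_1 + 5/6x_3.
  leading term x_1: no divisor's leading term divides it; move -5/12x_1 to the remainder.
  leading term x_3: subtract (-5/72)·f_2 from 5/6x_3 → -25/72
  leading term 1: no divisor's leading term divides it; move -25/72 to the remainder.
  remainder -5/12x_1 - 25/72 ≠ 0; add g_4 = -5/12x_1 - 25/72 to the basis.

S(f_1,f_3): lcm = x_1x_2x_3. S = -1/15x_1x_3 + 2/3x_2^2x_3 + 5/6x_2x_3 - 4/3x_3^2 - 4/3x_3.
  leading term x_1x_3: subtract (-1/90)·f_1 from -1/15x_1x_3 + 2/3x_2^2x_3 + 5/6x_2x_3 - 4/3x_3^2 - 4/3x_3 → 2/3x_2^2x_3 + 5/6x_2x_3 - 4/3x_3^2 - 23/18x_3
  leading term x_2^2x_3: subtract (-1/18x_2^2)·f_2 from 2/3x_2^2x_3 + 5/6x_2x_3 - 4/3x_3^2 - 23/18x_3 → -5/18x_2^2 + 5/6x_2x_3 - 4/3x_3^2 - 23/18x_3
  leading term x_2^2: no divisor's leading term divides it; move -5/18x_2^2 to the remainder.
  leading term x_2x_3: subtract (-5/72x_2)·f_2 from 5/6x_2x_3 - 4/3x_3^2 - 23/18x_3 → -25/72x_2 - 4/3x_3^2 - 23/18x_3
  leading term x_2: no divisor's leading term divides it; move -25/72x_2 to the remainder.
  leading term x_3^2: subtract (1/9x_3)·f_2 from -4/3x_3^2 - 23/18x_3 → -13/18x_3
  leading term x_3: subtract (13/216)·f_2 from -13/18x_3 → 65/216
  leading term 1: no divisor's leading term divides it; move 65/216 to the remainder.
  remainder -5/18x_2^2 - 25/72x_2 + 65/216 ≠ 0; add g_5 = -5/18x_2^2 - 25/72x_2 + 65/216 to the basis.

The other S-polynomials (S(f_2,f_3), S(f_1,g_4), S(f_2,g_4), S(f_3,g_4), S(f_1,g_5), S(f_2,g_5), S(f_3,g_5), S(g_4,g_5)) all reduce to 0 modulo the current basis, so we have a Gröbner basis.
Inter-reduce: drop elements whose leading term is divisible by another's, tail-reduce, and make monic.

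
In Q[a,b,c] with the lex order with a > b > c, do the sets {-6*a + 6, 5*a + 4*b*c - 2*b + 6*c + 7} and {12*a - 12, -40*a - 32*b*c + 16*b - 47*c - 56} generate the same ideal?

Equality of ideals is decidable: compute both reduced Gröbner bases (unique for the ordering) and check whether they agree.
Buchberger on the first generating set:
f_1 = -6*a + 6, LT = a.
f_2 = 5*a + 4*b*c - 2*b + 6*c + 7, LT = a.

S(f_1,f_2): lcm = a. S = -4/5*b*c + 2/5*b - 6/5*c - 12/5.
  leading term b*c: no divisor's leading term divides it; move -4/5*b*c to the remainder.
  leading term b: no divisor's leading term divides it; move 2/5*b to the remainder.
  leading term c: no divisor's leading term divides it; move -6/5*c to the remainder.
  leading term 1: no divisor's leading term divides it; move -12/5 to the remainder.
  remainder -4/5*b*c + 2/5*b - 6/5*c - 12/5 ≠ 0; add g_3 = -4/5*b*c + 2/5*b - 6/5*c - 12/5 to the basis.

The other S-polynomials (S(f_1,g_3), S(f_2,g_3)) all reduce to 0 modulo the current basis, so we have a Gröbner basis.
Inter-reduce: drop elements whose leading term is divisible by another's, tail-reduce, and make monic.
Reduced Gröbner basis: {a - 1, b*c - 1/2*b + 3/2*c + 3}.

Buchberger on the second generating set:
h_1 = 12*a - 12, LT = a.
h_2 = -40*a - 32*b*c + 16*b - 47*c - 56, LT = a.

S(h_1,h_2): lcm = a. S = -4/5*b*c + 2/5*b - 47/40*c - 12/5.
  leading term b*c: no divisor's leading term divides it; move -4/5*b*c to the remainder.
  leading term b: no divisor's leading term divides it; move 2/5*b to the remainder.
  leading term c: no divisor's leading term divides it; move -47/40*c to the remainder.
  leading term 1: no divisor's leading term divides it; move -12/5 to the remainder.
  remainder -4/5*b*c + 2/5*b - 47/40*c - 12/5 ≠ 0; add k_3 = -4/5*b*c + 2/5*b - 47/40*c - 12/5 to the basis.

The other S-polynomials (S(h_1,k_3), S(h_2,k_3)) all reduce to 0 modulo the current basis, so we have a Gröbner basis.
Inter-reduce: drop elements whose leading term is divisible by another's, tail-reduce, and make monic.
Reduced Gröbner basis: {a - 1, b*c - 1/2*b + 47/32*c + 3}.

These differ, so the ideals are not equal.

No, the ideals differ.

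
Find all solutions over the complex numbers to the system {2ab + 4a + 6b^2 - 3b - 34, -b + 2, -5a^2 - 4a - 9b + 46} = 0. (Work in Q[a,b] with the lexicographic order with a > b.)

Compute a lex Gröbner basis by Buchberger's algorithm.
f_1 = 2ab + 4a + 6b^2 - 3b - 34, LT = ab.
f_2 = -b + 2, LT = b.
f_3 = -5a^2 - 4a - 9b + 46, LT = a^2.

S(f_1,f_2): lcm = ab. S = 4a + 3b^2 - 3/2b - 17.
  leading term a: no divisor's leading term divides it; move 4a to the remainder.
  leading term b^2: subtract (-3b)·f_2 from 3b^2 - 3/2b - 17 → 9/2b - 17
  leading term b: subtract (-9/2)·f_2 from 9/2b - 17 → -8
  leading term 1: no divisor's leading term divides it; move -8 to the remainder.
  remainder 4a - 8 ≠ 0; add h_4 = 4a - 8 to the basis.

The other S-polynomials (S(f_1,f_3), S(f_2,f_3), S(f_1,h_4), S(f_2,h_4), S(f_3,h_4)) all reduce to 0 modulo the current basis, so we have a Gröbner basis.
Inter-reduce: drop elements whose leading term is divisible by another's, tail-reduce, and make monic.
Reduced Gröbner basis: {a - 2, b - 2}.

The lex basis is triangular: the last element involves only b. Solving b - 2 = 0 gives b ∈ {2}; substituting each value into the earlier elements determines the remaining variables.
  b = 2: the earlier basis element becomes a - 2 = 0, giving a = 2 — point (2, 2).
Each listed point satisfies every original equation (direct substitution).

{(2, 2)}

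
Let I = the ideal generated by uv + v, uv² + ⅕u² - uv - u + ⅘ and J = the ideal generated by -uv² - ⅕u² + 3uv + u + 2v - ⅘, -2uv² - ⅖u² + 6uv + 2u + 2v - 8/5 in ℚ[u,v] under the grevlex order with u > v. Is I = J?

For a fixed monomial order, each ideal has a unique reduced Gröbner basis; comparing bases decides equality.
Buchberger on the first generating set:
f_1 = uv + v, LT = uv.
f_2 = uv² + ⅕u² - uv - u + ⅘, LT = uv².

S(f_1,f_2): lcm = uv². S = -⅕u² + uv + v² + u - ⅘.
  reduce S modulo (f_1, f_2):
  remainder -⅕u² + v² + u - v - ⅘ ≠ 0; add g_3 = -⅕u² + v² + u - v - ⅘ to the basis.

S(f_1,g_3): lcm = u²v. S = 5v³ + 6uv - 5v² - 4v.
  reduce S modulo (f_1, f_2, g_3):
  remainder 5v³ - 5v² - 10v ≠ 0; add g_4 = 5v³ - 5v² - 10v to the basis.

The other S-polynomials (S(f_2,g_3), S(f_1,g_4), S(f_2,g_4), S(g_3,g_4)) all reduce to 0 modulo the current basis, so we have a Gröbner basis.
Inter-reduce: drop elements whose leading term is divisible by another's, tail-reduce, and make monic.
Reduced Gröbner basis: {v³ - v² - 2v, u² - 5v² - 5u + 5v + 4, uv + v}.

Buchberger on the second generating set:
h_1 = -uv² - ⅕u² + 3uv + u + 2v - ⅘, LT = uv².
h_2 = -2uv² - ⅖u² + 6uv + 2u + 2v - 8/5, LT = uv².

S(h_1,h_2): lcm = uv². S = -v.
  reduce S modulo (h_1, h_2):
  remainder -v ≠ 0; add k_3 = -v to the basis.

S(h_1,k_3): lcm = uv². S = ⅕u² - 3uv - u - 2v + ⅘.
  reduce S modulo (h_1, h_2, k_3):
  remainder ⅕u² - u + ⅘ ≠ 0; add k_4 = ⅕u² - u + ⅘ to the basis.

The other S-polynomials (S(h_2,k_3), S(h_1,k_4), S(h_2,k_4), S(k_3,k_4)) all reduce to 0 modulo the current basis, so we have a Gröbner basis.
Inter-reduce: drop elements whose leading term is divisible by another's, tail-reduce, and make monic.
Reduced Gröbner basis: {u² - 5u + 4, v}.

Since the reduced bases disagree, the two ideals are not the same.

No, the ideals differ.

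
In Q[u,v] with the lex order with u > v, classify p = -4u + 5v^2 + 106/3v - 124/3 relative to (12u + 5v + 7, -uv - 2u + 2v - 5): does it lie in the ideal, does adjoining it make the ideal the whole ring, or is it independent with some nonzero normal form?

First compute the reduced Gröbner basis of I by Buchberger's algorithm.
f_1 = 12u + 5v + 7, LT = u.
f_2 = -uv - 2u + 2v - 5, LT = uv.

S(f_1,f_2): lcm = uv. S = -2u + 5/12v^2 + 31/12v - 5.
  reduce S modulo (f_1, f_2):
  remainder 5/12v^2 + 41/12v - 23/6 ≠ 0; add h_3 = 5/12v^2 + 41/12v - 23/6 to the basis.

The other S-polynomials (S(f_1,h_3), S(f_2,h_3)) all reduce to 0 modulo the current basis, so we have a Gröbner basis.
Inter-reduce: drop elements whose leading term is divisible by another's, tail-reduce, and make monic.
Reduced Gröbner basis: {u + 5/12v + 7/12, v^2 + 41/5v - 46/5}.
Label its elements g_1 = u + 5/12v + 7/12, g_2 = v^2 + 41/5v - 46/5.

Reduce p = -4u + 5v^2 + 106/3v - 124/3 modulo G:
  leading term u: subtract (-4)·g_1 from -4u + 5v^2 + 106/3v - 124/3 → 5v^2 + 37v - 39
  leading term v^2: subtract (5)·g_2 from 5v^2 + 37v - 39 → -4v + 7
  leading term v: no divisor's leading term divides it; move -4v to the remainder.
  leading term 1: no divisor's leading term divides it; move 7 to the remainder.
  normal form = -4v + 7.
The normal form is nonzero, so p ∉ I. Since p minus its normal form lies in I, I + (p) = I + (r) where r = -4v + 7; decide whether this ideal is the whole ring.
Run Buchberger on G together with r (pairs among the g_i already reduce to 0 since G is a Gröbner basis):
g_1 = u + 5/12v + 7/12, LT = u.
g_2 = v^2 + 41/5v - 46/5, LT = v^2.
r = -4v + 7, LT = v.

S(g_2,r): lcm = v^2. S = 199/20v - 46/5.
  reduce S modulo (g_1, g_2, r):
  remainder 657/80 ≠ 0; add m_4 = 657/80 to the basis.

The other S-polynomials (S(g_1,g_2), S(g_1,r), S(g_1,m_4), S(g_2,m_4), S(r,m_4)) all reduce to 0 modulo the current basis, so we have a Gröbner basis.
Inter-reduce: drop elements whose leading term is divisible by another's, tail-reduce, and make monic.
Reduced Gröbner basis: {1}.
The reduced Gröbner basis of I + (p) is {1}: the ideal is the whole ring, so the enlarged system has no common solution — adjoining p is inconsistent.

Adjoining -4u + 5v^2 + 106/3v - 124/3 makes the ideal the whole ring: the system is inconsistent.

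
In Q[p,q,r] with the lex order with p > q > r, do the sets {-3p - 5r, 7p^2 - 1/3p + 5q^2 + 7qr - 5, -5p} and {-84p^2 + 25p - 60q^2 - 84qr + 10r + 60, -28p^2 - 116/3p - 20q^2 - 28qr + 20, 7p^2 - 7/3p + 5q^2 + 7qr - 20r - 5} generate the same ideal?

Equality of ideals is decidable: compute both reduced Gröbner bases (unique for the ordering) and check whether they agree.
Buchberger on the first generating set:
f_1 = -3p - 5r, LT = p.
f_2 = 7p^2 - 1/3p + 5q^2 + 7qr - 5, LT = p^2.
f_3 = -5p, LT = p.

S(f_1,f_2): lcm = p^2. S = 5/3pr + 1/21p - 5/7q^2 - qr + 5/7.
  reduce S modulo (f_1, f_2, f_3):
  remainder -5/7q^2 - qr - 25/9r^2 - 5/63r + 5/7 ≠ 0; add g_4 = -5/7q^2 - qr - 25/9r^2 - 5/63r + 5/7 to the basis.

S(f_1,f_3): lcm = p. S = 5/3r.
  reduce S modulo (f_1, f_2, f_3, g_4):
  remainder 5/3r ≠ 0; add g_5 = 5/3r to the basis.

The other S-polynomials (S(f_2,f_3), S(f_1,g_4), S(f_2,g_4), S(f_3,g_4), S(f_1,g_5), S(f_2,g_5), S(f_3,g_5), S(g_4,g_5)) all reduce to 0 modulo the current basis, so we have a Gröbner basis.
Inter-reduce: drop elements whose leading term is divisible by another's, tail-reduce, and make monic.
Reduced Gröbner basis: {p, q^2 - 1, r}.

Buchberger on the second generating set:
h_1 = -84p^2 + 25p - 60q^2 - 84qr + 10r + 60, LT = p^2.
h_2 = -28p^2 - 116/3p - 20q^2 - 28qr + 20, LT = p^2.
h_3 = 7p^2 - 7/3p + 5q^2 + 7qr - 20r - 5, LT = p^2.

S(h_1,h_2): lcm = p^2. S = -47/28p - 5/42r.
  reduce S modulo (h_1, h_2, h_3):
  remainder -47/28p - 5/42r ≠ 0; add k_4 = -47/28p - 5/42r to the basis.

S(h_1,h_3): lcm = p^2. S = 1/28p + 115/42r.
  reduce S modulo (h_1, h_2, h_3, k_4):
  remainder 900/329r ≠ 0; add k_5 = 900/329r to the basis.

S(h_1,k_4): lcm = p^2. S = -10/141pr - 25/84p + 5/7q^2 + qr - 5/42r - 5/7.
  reduce S modulo (h_1, h_2, h_3, k_4, k_5):
  remainder 5/7q^2 - 5/7 ≠ 0; add k_6 = 5/7q^2 - 5/7 to the basis.

The other S-polynomials (S(h_2,h_3), S(h_2,k_4), S(h_3,k_4), S(h_1,k_5), S(h_2,k_5), S(h_3,k_5), S(k_4,k_5), S(h_1,k_6), S(h_2,k_6), S(h_3,k_6), S(k_4,k_6), S(k_5,k_6)) all reduce to 0 modulo the current basis, so we have a Gröbner basis.
Inter-reduce: drop elements whose leading term is divisible by another's, tail-reduce, and make monic.
Reduced Gröbner basis: {p, q^2 - 1, r}.

These coincide, so the ideals are equal.

Yes, the ideals are equal.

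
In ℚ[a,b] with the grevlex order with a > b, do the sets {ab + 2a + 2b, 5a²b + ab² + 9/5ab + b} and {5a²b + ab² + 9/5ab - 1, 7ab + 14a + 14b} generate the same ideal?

No, the ideals differ.

Since reduced Gröbner bases are canonical representatives of ideals under a given ordering, it suffices to compute and compare them.
Buchberger on the first generating set:
f_1 = ab + 2a + 2b, LT = ab.
f_2 = 5a²b + ab² + 9/5ab + b, LT = a²b.

S(f_1,f_2): lcm = a²b. S = -⅕ab² + 2a² + 41/25ab - ⅕b.
  leading term ab²: subtract (-⅕b)·f_1 from -⅕ab² + 2a² + 41/25ab - ⅕b → 2a² + 51/25ab + ⅖b² - ⅕b
  leading term a²: no divisor's leading term divides it; move 2a² to the remainder.
  leading term ab: subtract (51/25)·f_1 from 51/25ab + ⅖b² - ⅕b → ⅖b² - 102/25a - 107/25b
  leading term b²: no divisor's leading term divides it; move ⅖b² to the remainder.
  leading term a: no divisor's leading term divides it; move -102/25a to the remainder.
  leading term b: no divisor's leading term divides it; move -107/25b to the remainder.
  remainder 2a² + ⅖b² - 102/25a - 107/25b ≠ 0; add g_3 = 2a² + ⅖b² - 102/25a - 107/25b to the basis.

S(f_1,g_3): lcm = a²b. S = -⅕b³ + 2a² + 101/25ab + 107/50b².
  leading term b³: no divisor's leading term divides it; move -⅕b³ to the remainder.
  leading term a²: subtract (1)·g_3 from 2a² + 101/25ab + 107/50b² → 101/25ab + 87/50b² + 102/25a + 107/25b
  leading term ab: subtract (101/25)·f_1 from 101/25ab + 87/50b² + 102/25a + 107/25b → 87/50b² - 4a - 19/5b
  leading term b²: no divisor's leading term divides it; move 87/50b² to the remainder.
  leading term a: no divisor's leading term divides it; move -4a to the remainder.
  leading term b: no divisor's leading term divides it; move -19/5b to the remainder.
  remainder -⅕b³ + 87/50b² - 4a - 19/5b ≠ 0; add g_4 = -⅕b³ + 87/50b² - 4a - 19/5b to the basis.

The other S-polynomials (S(f_2,g_3), S(f_1,g_4), S(f_2,g_4), S(g_3,g_4)) all reduce to 0 modulo the current basis, so we have a Gröbner basis.
Inter-reduce: drop elements whose leading term is divisible by another's, tail-reduce, and make monic.
Reduced Gröbner basis: {b³ - 87/10b² + 20a + 19b, a² + ⅕b² - 51/25a - 107/50b, ab + 2a + 2b}.

Buchberger on the second generating set:
h_1 = 5a²b + ab² + 9/5ab - 1, LT = a²b.
h_2 = 7ab + 14a + 14b, LT = ab.

S(h_1,h_2): lcm = a²b. S = ⅕ab² - 2a² - 41/25ab - ⅕.
  leading term ab²: subtract (1/35b)·h_2 from ⅕ab² - 2a² - 41/25ab - ⅕ → -2a² - 51/25ab - ⅖b² - ⅕
  leading term a²: no divisor's leading term divides it; move -2a² to the remainder.
  leading term ab: subtract (-51/175)·h_2 from -51/25ab - ⅖b² - ⅕ → -⅖b² + 102/25a + 102/25b - ⅕
  leading term b²: no divisor's leading term divides it; move -⅖b² to the remainder.
  leading term a: no divisor's leading term divides it; move 102/25a to the remainder.
  leading term b: no divisor's leading term divides it; move 102/25b to the remainder.
  leading term 1: no divisor's leading term divides it; move -⅕ to the remainder.
  remainder -2a² - ⅖b² + 102/25a + 102/25b - ⅕ ≠ 0; add k_3 = -2a² - ⅖b² + 102/25a + 102/25b - ⅕ to the basis.

S(h_1,k_3): lcm = a²b. S = ⅕ab² - ⅕b³ + 12/5ab + 51/25b² - 1/10b - ⅕.
  leading term ab²: subtract (1/35b)·h_2 from ⅕ab² - ⅕b³ + 12/5ab + 51/25b² - 1/10b - ⅕ → -⅕b³ + 2ab + 41/25b² - 1/10b - ⅕
  leading term b³: no divisor's leading term divides it; move -⅕b³ to the remainder.
  leading term ab: subtract (2/7)·h_2 from 2ab + 41/25b² - 1/10b - ⅕ → 41/25b² - 4a - 41/10b - ⅕
  leading term b²: no divisor's leading term divides it; move 41/25b² to the remainder.
  leading term a: no divisor's leading term divides it; move -4a to the remainder.
  leading term b: no divisor's leading term divides it; move -41/10b to the remainder.
  leading term 1: no divisor's leading term divides it; move -⅕ to the remainder.
  remainder -⅕b³ + 41/25b² - 4a - 41/10b - ⅕ ≠ 0; add k_4 = -⅕b³ + 41/25b² - 4a - 41/10b - ⅕ to the basis.

The other S-polynomials (S(h_2,k_3), S(h_1,k_4), S(h_2,k_4), S(k_3,k_4)) all reduce to 0 modulo the current basis, so we have a Gröbner basis.
Inter-reduce: drop elements whose leading term is divisible by another's, tail-reduce, and make monic.
Reduced Gröbner basis: {b³ - 41/5b² + 20a + 41/2b + 1, a² + ⅕b² - 51/25a - 51/25b + 1/10, ab + 2a + 2b}.

Since the reduced bases disagree, the two ideals are not the same.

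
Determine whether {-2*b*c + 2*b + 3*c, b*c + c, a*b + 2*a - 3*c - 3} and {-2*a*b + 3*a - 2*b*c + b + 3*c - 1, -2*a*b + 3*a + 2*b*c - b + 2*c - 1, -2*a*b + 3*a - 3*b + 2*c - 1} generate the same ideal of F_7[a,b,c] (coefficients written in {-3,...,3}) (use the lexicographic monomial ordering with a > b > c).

Yes, the ideals are equal.

Equality of ideals is decidable: compute both reduced Gröbner bases (unique for the ordering) and check whether they agree.
Buchberger on the first generating set:
f_1 = -2*b*c + 2*b + 3*c, LT = b*c.
f_2 = b*c + c, LT = b*c.
f_3 = a*b + 2*a - 3*c - 3, LT = a*b.

S(f_1,f_2): lcm = b*c. S = -b + c.
  leading term b: no divisor's leading term divides it; move -b to the remainder.
  leading term c: no divisor's leading term divides it; move c to the remainder.
  remainder -b + c ≠ 0; add g_4 = -b + c to the basis.

S(f_1,f_3): lcm = a*b*c. S = -a*b + 3*c**2 + 3*c.
  leading term a*b: subtract (-1)·f_3 from -a*b + 3*c**2 + 3*c → 2*a + 3*c**2 - 3
  leading term a: no divisor's leading term divides it; move 2*a to the remainder.
  leading term c**2: no divisor's leading term divides it; move 3*c**2 to the remainder.
  leading term 1: no divisor's leading term divides it; move -3 to the remainder.
  remainder 2*a + 3*c**2 - 3 ≠ 0; add g_5 = 2*a + 3*c**2 - 3 to the basis.

S(f_2,f_3): lcm = a*b*c. S = -a*c + 3*c**2 + 3*c.
  leading term a*c: subtract (3*c)·g_5 from -a*c + 3*c**2 + 3*c → -2*c**3 + 3*c**2 - 2*c
  leading term c**3: no divisor's leading term divides it; move -2*c**3 to the remainder.
  leading term c**2: no divisor's leading term divides it; move 3*c**2 to the remainder.
  leading term c: no divisor's leading term divides it; move -2*c to the remainder.
  remainder -2*c**3 + 3*c**2 - 2*c ≠ 0; add g_6 = -2*c**3 + 3*c**2 - 2*c to the basis.

S(f_1,g_4): lcm = b*c. S = -b + c**2 + 2*c.
  leading term b: subtract (1)·g_4 from -b + c**2 + 2*c → c**2 + c
  leading term c**2: no divisor's leading term divides it; move c**2 to the remainder.
  leading term c: no divisor's leading term divides it; move c to the remainder.
  remainder c**2 + c ≠ 0; add g_7 = c**2 + c to the basis.

The other S-polynomials (S(f_2,g_4), S(f_3,g_4), S(f_1,g_5), S(f_2,g_5), S(f_3,g_5), S(g_4,g_5), S(f_1,g_6), S(f_2,g_6), S(f_3,g_6), S(g_4,g_6), S(g_5,g_6), S(f_1,g_7), S(f_2,g_7), S(f_3,g_7), S(g_4,g_7), S(g_5,g_7), S(g_6,g_7)) all reduce to 0 modulo the current basis, so we have a Gröbner basis.
Inter-reduce: drop elements whose leading term is divisible by another's, tail-reduce, and make monic.
Reduced Gröbner basis: {a + 2*c + 2, b - c, c**2 + c}.

Buchberger on the second generating set:
h_1 = -2*a*b + 3*a - 2*b*c + b + 3*c - 1, LT = a*b.
h_2 = -2*a*b + 3*a + 2*b*c - b + 2*c - 1, LT = a*b.
h_3 = -2*a*b + 3*a - 3*b + 2*c - 1, LT = a*b.

S(h_1,h_2): lcm = a*b. S = 2*b*c - b + 3*c.
  leading term b*c: no divisor's leading term divides it; move 2*b*c to the remainder.
  leading term b: no divisor's leading term divides it; move -b to the remainder.
  leading term c: no divisor's leading term divides it; move 3*c to the remainder.
  remainder 2*b*c - b + 3*c ≠ 0; add k_4 = 2*b*c - b + 3*c to the basis.

S(h_1,h_3): lcm = a*b. S = b*c - 2*b + 3*c.
  leading term b*c: subtract (-3)·k_4 from b*c - 2*b + 3*c → 2*b - 2*c
  leading term b: no divisor's leading term divides it; move 2*b to the remainder.
  leading term c: no divisor's leading term divides it; move -2*c to the remainder.
  remainder 2*b - 2*c ≠ 0; add k_5 = 2*b - 2*c to the basis.

S(h_1,k_4): lcm = a*b*c. S = -3*a*b - 3*a*c + b*c**2 + 3*b*c + 2*c**2 - 3*c.
  leading term a*b: subtract (-2)·h_1 from -3*a*b - 3*a*c + b*c**2 + 3*b*c + 2*c**2 - 3*c → -3*a*c - a + b*c**2 - b*c + 2*b + 2*c**2 + 3*c - 2
  leading term a*c: no divisor's leading term divides it; move -3*a*c to the remainder.
  leading term a: no divisor's leading term divides it; move -a to the remainder.
  leading term b*c**2: subtract (-3*c)·k_4 from b*c**2 - b*c + 2*b + 2*c**2 + 3*c - 2 → 3*b*c + 2*b - 3*c**2 + 3*c - 2
  leading term b*c: subtract (-2)·k_4 from 3*b*c + 2*b - 3*c**2 + 3*c - 2 → -3*c**2 + 2*c - 2
  leading term c**2: no divisor's leading term divides it; move -3*c**2 to the remainder.
  leading term c: no divisor's leading term divides it; move 2*c to the remainder.
  leading term 1: no divisor's leading term divides it; move -2 to the remainder.
  remainder -3*a*c - a - 3*c**2 + 2*c - 2 ≠ 0; add k_6 = -3*a*c - a - 3*c**2 + 2*c - 2 to the basis.

S(h_3,k_4): lcm = a*b*c. S = -3*a*b - 3*a*c - 2*b*c - c**2 - 3*c.
  leading term a*b: subtract (-2)·h_1 from -3*a*b - 3*a*c - 2*b*c - c**2 - 3*c → -3*a*c - a + b*c + 2*b - c**2 + 3*c - 2
  leading term a*c: subtract (1)·k_6 from -3*a*c - a + b*c + 2*b - c**2 + 3*c - 2 → b*c + 2*b + 2*c**2 + c
  leading term b*c: subtract (-3)·k_4 from b*c + 2*b + 2*c**2 + c → -b + 2*c**2 + 3*c
  leading term b: subtract (3)·k_5 from -b + 2*c**2 + 3*c → 2*c**2 + 2*c
  leading term c**2: no divisor's leading term divides it; move 2*c**2 to the remainder.
  leading term c: no divisor's leading term divides it; move 2*c to the remainder.
  remainder 2*c**2 + 2*c ≠ 0; add k_7 = 2*c**2 + 2*c to the basis.

S(h_1,k_5): lcm = a*b. S = a*c + 2*a + b*c + 3*b + 2*c - 3.
  leading term a*c: subtract (2)·k_6 from a*c + 2*a + b*c + 3*b + 2*c - 3 → -3*a + b*c + 3*b - c**2 - 2*c + 1
  leading term a: no divisor's leading term divides it; move -3*a to the remainder.
  leading term b*c: subtract (-3)·k_4 from b*c + 3*b - c**2 - 2*c + 1 → -c**2 + 1
  leading term c**2: subtract (3)·k_7 from -c**2 + 1 → c + 1
  leading term c: no divisor's leading term divides it; move c to the remainder.
  leading term 1: no divisor's leading term divides it; move 1 to the remainder.
  remainder -3*a + c + 1 ≠ 0; add k_8 = -3*a + c + 1 to the basis.

The other S-polynomials (S(h_2,h_3), S(h_2,k_4), S(h_2,k_5), S(h_3,k_5), S(k_4,k_5), S(h_1,k_6), S(h_2,k_6), S(h_3,k_6), S(k_4,k_6), S(k_5,k_6), S(h_1,k_7), S(h_2,k_7), S(h_3,k_7), S(k_4,k_7), S(k_5,k_7), S(k_6,k_7), S(h_1,k_8), S(h_2,k_8), S(h_3,k_8), S(k_4,k_8), S(k_5,k_8), S(k_6,k_8), S(k_7,k_8)) all reduce to 0 modulo the current basis, so we have a Gröbner basis.
Inter-reduce: drop elements whose leading term is divisible by another's, tail-reduce, and make monic.
Reduced Gröbner basis: {a + 2*c + 2, b - c, c**2 + c}.

These coincide, so the ideals are equal.
The choice of monomial ordering does not affect the verdict — as long as both bases are computed under the same ordering, their equality decides ideal equality.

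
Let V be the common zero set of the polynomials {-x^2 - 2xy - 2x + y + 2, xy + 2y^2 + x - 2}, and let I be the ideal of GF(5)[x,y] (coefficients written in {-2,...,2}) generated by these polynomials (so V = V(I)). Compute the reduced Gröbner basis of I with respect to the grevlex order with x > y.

G = {x^2 + 2y + 1, xy + x + y + 1, y^2 + 2y + 1}

f_1 = -x^2 - 2xy - 2x + y + 2, LT = x^2.
f_2 = xy + 2y^2 + x - 2, LT = xy.

S(f_1,f_2): lcm = x^2y. S = -x^2 + 2xy - y^2 + 2x - 2y.
  leading term x^2: subtract (1)·f_1 from -x^2 + 2xy - y^2 + 2x - 2y → -xy - y^2 - x + 2y - 2
  leading term xy: subtract (-1)·f_2 from -xy - y^2 - x + 2y - 2 → y^2 + 2y + 1
  leading term y^2: no divisor's leading term divides it; move y^2 to the remainder.
  leading term y: no divisor's leading term divides it; move 2y to the remainder.
  leading term 1: no divisor's leading term divides it; move 1 to the remainder.
  remainder y^2 + 2y + 1 ≠ 0; add g_3 = y^2 + 2y + 1 to the basis.

S(f_1,g_3): leading monomials are coprime, so the S-polynomial reduces to 0 (Buchberger's first criterion).
S(f_2,g_3): lcm = xy^2. S = 2y^3 - xy - x - 2y.
  leading term y^3: subtract (2y)·g_3 from 2y^3 - xy - x - 2y → -xy + y^2 - x + y
  leading term xy: subtract (-1)·f_2 from -xy + y^2 - x + y → -2y^2 + y - 2
  leading term y^2: subtract (-2)·g_3 from -2y^2 + y - 2 → 0
  remainder 0.

Every S-polynomial of the final basis reduces to 0, so we have a Gröbner basis.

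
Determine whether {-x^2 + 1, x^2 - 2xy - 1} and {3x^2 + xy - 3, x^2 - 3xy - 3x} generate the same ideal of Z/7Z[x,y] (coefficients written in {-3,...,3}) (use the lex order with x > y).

No, the ideals differ.

Since reduced Gröbner bases are canonical representatives of ideals under a given ordering, it suffices to compute and compare them.
Buchberger on the first generating set:
f_1 = -x^2 + 1, LT = x^2.
f_2 = x^2 - 2xy - 1, LT = x^2.

S(f_1,f_2): lcm = x^2. S = 2xy.
  leading term xy: no divisor's leading term divides it; move 2xy to the remainder.
  remainder 2xy ≠ 0; add g_3 = 2xy to the basis.

S(f_1,g_3): lcm = x^2y. S = -y.
  leading term y: no divisor's leading term divides it; move -y to the remainder.
  remainder -y ≠ 0; add g_4 = -y to the basis.

S(f_2,g_3): lcm = x^2y. S = -2xy^2 - y.
  leading term xy^2: subtract (-y)·g_3 from -2xy^2 - y → -y
  leading term y: subtract (1)·g_4 from -y → 0
  remainder 0.

S(f_1,g_4): leading monomials are coprime, so the S-polynomial reduces to 0 (Buchberger's first criterion).
S(f_2,g_4): leading monomials are coprime, so the S-polynomial reduces to 0 (Buchberger's first criterion).
S(g_3,g_4): lcm = xy. S = 0.
  remainder 0.

Every S-polynomial of the final basis reduces to 0, so we have a Gröbner basis.
Inter-reduce: drop elements whose leading term is divisible by another's, tail-reduce, and make monic.
Reduced Gröbner basis: {x^2 - 1, y}.

Buchberger on the second generating set:
h_1 = 3x^2 + xy - 3, LT = x^2.
h_2 = x^2 - 3xy - 3x, LT = x^2.

S(h_1,h_2): lcm = x^2. S = xy + 3x - 1.
  leading term xy: no divisor's leading term divides it; move xy to the remainder.
  leading term x: no divisor's leading term divides it; move 3x to the remainder.
  leading term 1: no divisor's leading term divides it; move -1 to the remainder.
  remainder xy + 3x - 1 ≠ 0; add k_3 = xy + 3x - 1 to the basis.

S(h_1,k_3): lcm = x^2y. S = -3x^2 - 2xy^2 + x - y.
  leading term x^2: subtract (-1)·h_1 from -3x^2 - 2xy^2 + x - y → -2xy^2 + xy + x - y - 3
  leading term xy^2: subtract (-2y)·k_3 from -2xy^2 + xy + x - y - 3 → x - 3y - 3
  leading term x: no divisor's leading term divides it; move x to the remainder.
  leading term y: no divisor's leading term divides it; move -3y to the remainder.
  leading term 1: no divisor's leading term divides it; move -3 to the remainder.
  remainder x - 3y - 3 ≠ 0; add k_4 = x - 3y - 3 to the basis.

S(h_2,k_3): lcm = x^2y. S = -3x^2 - 3xy^2 - 3xy + x.
  leading term x^2: subtract (-1)·h_1 from -3x^2 - 3xy^2 - 3xy + x → -3xy^2 - 2xy + x - 3
  leading term xy^2: subtract (-3y)·k_3 from -3xy^2 - 2xy + x - 3 → x - 3y - 3
  leading term x: subtract (1)·k_4 from x - 3y - 3 → 0
  remainder 0.

S(h_1,k_4): lcm = x^2. S = xy + 3x - 1.
  leading term xy: subtract (1)·k_3 from xy + 3x - 1 → 0
  remainder 0.

S(h_2,k_4): lcm = x^2. S = 0.
  remainder 0.

S(k_3,k_4): lcm = xy. S = 3x + 3y^2 + 3y - 1.
  leading term x: subtract (3)·k_4 from 3x + 3y^2 + 3y - 1 → 3y^2 - 2y + 1
  leading term y^2: no divisor's leading term divides it; move 3y^2 to the remainder.
  leading term y: no divisor's leading term divides it; move -2y to the remainder.
  leading term 1: no divisor's leading term divides it; move 1 to the remainder.
  remainder 3y^2 - 2y + 1 ≠ 0; add k_5 = 3y^2 - 2y + 1 to the basis.

S(h_1,k_5): leading monomials are coprime, so the S-polynomial reduces to 0 (Buchberger's first criterion).
S(h_2,k_5): leading monomials are coprime, so the S-polynomial reduces to 0 (Buchberger's first criterion).
S(k_3,k_5): lcm = xy^2. S = -xy + 2x - y.
  leading term xy: subtract (-1)·k_3 from -xy + 2x - y → -2x - y - 1
  leading term x: subtract (-2)·k_4 from -2x - y - 1 → 0
  remainder 0.

S(k_4,k_5): leading monomials are coprime, so the S-polynomial reduces to 0 (Buchberger's first criterion).
Every S-polynomial of the final basis reduces to 0, so we have a Gröbner basis.
Inter-reduce: drop elements whose leading term is divisible by another's, tail-reduce, and make monic.
Reduced Gröbner basis: {x - 3y - 3, y^2 - 3y - 2}.

The bases are distinct; the ideals are different.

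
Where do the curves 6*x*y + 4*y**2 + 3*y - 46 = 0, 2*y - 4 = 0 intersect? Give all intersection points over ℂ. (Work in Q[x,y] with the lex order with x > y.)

Compute a lex Gröbner basis by Buchberger's algorithm.
f_1 = 6*x*y + 4*y**2 + 3*y - 46, LT = x*y.
f_2 = 2*y - 4, LT = y.

S(f_1,f_2): lcm = x*y. S = 2*x + 2/3*y**2 + 1/2*y - 23/3.
  leading term x: no divisor's leading term divides it; move 2*x to the remainder.
  leading term y**2: subtract (1/3*y)·f_2 from 2/3*y**2 + 1/2*y - 23/3 → 11/6*y - 23/3
  leading term y: subtract (11/12)·f_2 from 11/6*y - 23/3 → -4
  leading term 1: no divisor's leading term divides it; move -4 to the remainder.
  remainder 2*x - 4 ≠ 0; add h_3 = 2*x - 4 to the basis.

S(f_1,h_3): lcm = x*y. S = 2/3*y**2 + 5/2*y - 23/3.
  leading term y**2: subtract (1/3*y)·f_2 from 2/3*y**2 + 5/2*y - 23/3 → 23/6*y - 23/3
  leading term y: subtract (23/12)·f_2 from 23/6*y - 23/3 → 0
  remainder 0.

S(f_2,h_3): leading monomials are coprime, so the S-polynomial reduces to 0 (Buchberger's first criterion).
Every S-polynomial of the final basis reduces to 0, so we have a Gröbner basis.
Inter-reduce: drop elements whose leading term is divisible by another's, tail-reduce, and make monic.
Reduced Gröbner basis: {x - 2, y - 2}.

Elimination: the polynomial y - 2 lies in the elimination ideal for y, so y ∈ {2}. For each such y, the remaining basis elements (now univariate) give the rest of the solution.
  y = 2: the earlier basis element becomes x - 2 = 0, giving x = 2 — point (2, 2).
Check: every point annihilates each of the original generators.

{(2, 2)}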